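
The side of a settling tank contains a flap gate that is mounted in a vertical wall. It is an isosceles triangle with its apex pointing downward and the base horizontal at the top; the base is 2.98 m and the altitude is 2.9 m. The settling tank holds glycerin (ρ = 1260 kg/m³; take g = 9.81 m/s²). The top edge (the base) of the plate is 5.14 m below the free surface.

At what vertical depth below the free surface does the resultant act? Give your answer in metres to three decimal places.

h_p = 6.183 m

γ = ρg = 1260 × 9.81 / 1000 = 12.3606 kN/m³.
With the apex down, the centroid sits h/3 = 2.9/3 = 0.966667 m below the base (the top edge), so the centroid depth is h_c = 5.14 + 0.966667 = 6.10667 m.
A = ½ × 2.98 × 2.9 = 4.321 m².
Resultant F = γ·h_c·A = 12.3606 × 6.10667 × 4.321 = 326.158 kN.
I_c = b·h³/36 = 2.98 × 2.9³/36 = 2.01887 m⁴.
Centre of pressure: y_p = y_c + I_c/(y_c·A) = 6.10667 + 2.01887/(6.10667 × 4.321) = 6.10667 + 0.0765103 = 6.18318 m along the plane.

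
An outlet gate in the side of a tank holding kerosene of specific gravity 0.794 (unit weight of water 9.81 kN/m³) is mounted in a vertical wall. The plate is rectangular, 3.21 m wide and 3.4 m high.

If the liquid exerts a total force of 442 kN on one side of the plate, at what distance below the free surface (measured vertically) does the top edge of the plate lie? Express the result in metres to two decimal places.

γ = 0.794 × 9.81 = 7.78914 kN/m³.
A = 3.21 × 3.4 = 10.914 m².
From F = γ·h_c·A, the centroid depth is h_c = 442/(7.78914 × 10.914) = 5.19935 m.
The centroid lies 3.4/2 = 1.7 m below the top edge, so the top edge sits at h_top = 5.19935 − 1.7 = 3.49935 m below the surface.

d_top ≈ 3.50 m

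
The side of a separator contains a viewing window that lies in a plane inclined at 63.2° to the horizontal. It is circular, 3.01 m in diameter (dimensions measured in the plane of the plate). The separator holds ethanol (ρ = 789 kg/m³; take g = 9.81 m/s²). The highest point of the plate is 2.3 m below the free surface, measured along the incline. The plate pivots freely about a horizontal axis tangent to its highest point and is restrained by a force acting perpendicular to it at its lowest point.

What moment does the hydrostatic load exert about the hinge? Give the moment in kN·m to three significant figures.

γ = ρg = 789 × 9.81 / 1000 = 7.74009 kN/m³.
Let θ = 63.2° be the plate's angle to the horizontal; measure y along the incline from where the plane meets the free surface. Vertical depth h = y·sinθ with sinθ = 0.892586.
The centroid is at the centre, 1.505 m below the top of the plate, so y_c = 2.3 + 1.505 = 3.805 m and h_c = 3.805 × 0.892586 = 3.39629 m.
A = π(1.505)² = 7.11579 m².
Resultant F = γ·h_c·A = 7.74009 × 3.39629 × 7.11579 = 187.057 kN.
I_c = πr⁴/4 = π × 1.505⁴/4 = 4.02936 m⁴.
Centre of pressure: y_p = y_c + I_c/(y_c·A) = 3.805 + 4.02936/(3.805 × 7.11579) = 3.805 + 0.148819 = 3.95382 m along the plane.
The resultant acts 1.505 + 0.148819 = 1.65382 m (along the plate) below the hinge at the top edge, so the moment about the hinge is M = F × 1.65382 = 187.057 × 1.65382 = 309.359 kN·m.

M ≈ 309 kN·m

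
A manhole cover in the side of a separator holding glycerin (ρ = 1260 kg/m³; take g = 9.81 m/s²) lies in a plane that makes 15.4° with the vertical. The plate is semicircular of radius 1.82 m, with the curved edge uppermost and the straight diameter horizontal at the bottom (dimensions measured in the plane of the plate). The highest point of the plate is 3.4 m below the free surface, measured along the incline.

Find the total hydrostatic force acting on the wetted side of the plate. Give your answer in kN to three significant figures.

γ = ρg = 1260 × 9.81 / 1000 = 12.3606 kN/m³.
The plate makes 15.4° with the vertical, i.e. θ = 90° − 15.4° = 74.6° to the horizontal. Measuring y along the incline from the free-surface line, vertical depth h = y·sinθ with sinθ = 0.964095.
The centroid lies 4r/(3π) = 0.772432 m above the diameter, so r − 4r/(3π) = 1.82 − 0.772432 = 1.04757 m below the topmost point, so y_c = 3.4 + 1.04757 = 4.44757 m and h_c = 4.44757 × 0.964095 = 4.28788 m.
A = πr²/2 = π × 1.82²/2 = 5.20311 m².
Resultant F = γ·h_c·A = 12.3606 × 4.28788 × 5.20311 = 275.769 kN.

F ≈ 276 kN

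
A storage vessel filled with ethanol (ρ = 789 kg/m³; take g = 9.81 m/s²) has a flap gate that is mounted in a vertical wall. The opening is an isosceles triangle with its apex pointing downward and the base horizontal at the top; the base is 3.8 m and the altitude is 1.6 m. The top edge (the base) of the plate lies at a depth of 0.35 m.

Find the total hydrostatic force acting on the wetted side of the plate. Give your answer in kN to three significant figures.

γ = ρg = 789 × 9.81 / 1000 = 7.74009 kN/m³.
With the apex down, the centroid sits h/3 = 1.6/3 = 0.533333 m below the base (the top edge), so the centroid depth is h_c = 0.35 + 0.533333 = 0.883333 m.
A = ½ × 3.8 × 1.6 = 3.04 m².
Resultant F = γ·h_c·A = 7.74009 × 0.883333 × 3.04 = 20.7847 kN.

F ≈ 20.8 kN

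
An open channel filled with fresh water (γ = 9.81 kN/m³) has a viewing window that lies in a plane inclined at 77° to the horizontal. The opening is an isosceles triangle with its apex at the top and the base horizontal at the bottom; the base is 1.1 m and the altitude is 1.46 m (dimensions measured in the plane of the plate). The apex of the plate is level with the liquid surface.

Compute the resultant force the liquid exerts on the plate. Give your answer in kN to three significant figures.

F ≈ 7.47 kN

γ = 9.81 kN/m³.
Let θ = 77° be the plate's angle to the horizontal; measure y along the incline from where the plane meets the free surface. Vertical depth h = y·sinθ with sinθ = 0.974370.
With the apex up, the centroid sits 2h/3 = 2 × 1.46/3 = 0.973333 m below the apex, so y_c = 0.973333 m and h_c = 0.973333 × 0.974370 = 0.948386 m.
A = ½ × 1.1 × 1.46 = 0.803 m².
Resultant F = γ·h_c·A = 9.81 × 0.948386 × 0.803 = 7.47084 kN.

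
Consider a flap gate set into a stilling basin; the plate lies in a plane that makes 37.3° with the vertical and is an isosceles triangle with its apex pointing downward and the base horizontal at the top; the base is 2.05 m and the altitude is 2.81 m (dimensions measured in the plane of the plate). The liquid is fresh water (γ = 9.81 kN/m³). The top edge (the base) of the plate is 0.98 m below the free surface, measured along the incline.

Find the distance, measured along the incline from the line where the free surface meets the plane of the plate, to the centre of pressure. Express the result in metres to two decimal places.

γ = 9.81 kN/m³.
The plate makes 37.3° with the vertical, i.e. θ = 90° − 37.3° = 52.7° to the horizontal. Measuring y along the incline from the free-surface line, vertical depth h = y·sinθ with sinθ = 0.795473.
With the apex down, the centroid sits h/3 = 2.81/3 = 0.936667 m below the base (the top edge), so y_c = 0.98 + 0.936667 = 1.91667 m and h_c = 1.91667 × 0.795473 = 1.52466 m.
A = ½ × 2.05 × 2.81 = 2.88025 m².
Resultant F = γ·h_c·A = 9.81 × 1.52466 × 2.88025 = 43.0797 kN.
I_c = b·h³/36 = 2.05 × 2.81³/36 = 1.26349 m⁴.
Centre of pressure: y_p = y_c + I_c/(y_c·A) = 1.91667 + 1.26349/(1.91667 × 2.88025) = 1.91667 + 0.228873 = 2.14554 m along the plane.

y_p = 2.15 m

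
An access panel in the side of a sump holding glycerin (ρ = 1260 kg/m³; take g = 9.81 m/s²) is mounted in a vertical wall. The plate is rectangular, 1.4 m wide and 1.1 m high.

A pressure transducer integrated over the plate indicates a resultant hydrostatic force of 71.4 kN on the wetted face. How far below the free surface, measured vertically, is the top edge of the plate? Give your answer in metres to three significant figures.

d_top ≈ 3.20 m

γ = ρg = 1260 × 9.81 / 1000 = 12.3606 kN/m³.
A = 1.4 × 1.1 = 1.54 m².
From F = γ·h_c·A, the centroid depth is h_c = 71.4/(12.3606 × 1.54) = 3.75092 m.
The centroid lies 1.1/2 = 0.55 m below the top edge, so the top edge sits at h_top = 3.75092 − 0.55 = 3.20092 m below the surface.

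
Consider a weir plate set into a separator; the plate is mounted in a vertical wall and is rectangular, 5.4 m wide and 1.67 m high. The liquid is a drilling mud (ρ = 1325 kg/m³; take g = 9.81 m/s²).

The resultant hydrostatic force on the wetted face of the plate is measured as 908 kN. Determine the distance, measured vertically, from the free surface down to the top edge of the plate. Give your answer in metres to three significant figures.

γ = ρg = 1325 × 9.81 / 1000 = 12.99825 kN/m³.
A = 5.4 × 1.67 = 9.018 m².
From F = γ·h_c·A, the centroid depth is h_c = 908/(12.99825 × 9.018) = 7.74624 m.
The centroid lies 1.67/2 = 0.835 m below the top edge, so the top edge sits at h_top = 7.74624 − 0.835 = 6.91124 m below the surface.

d_top ≈ 6.91 m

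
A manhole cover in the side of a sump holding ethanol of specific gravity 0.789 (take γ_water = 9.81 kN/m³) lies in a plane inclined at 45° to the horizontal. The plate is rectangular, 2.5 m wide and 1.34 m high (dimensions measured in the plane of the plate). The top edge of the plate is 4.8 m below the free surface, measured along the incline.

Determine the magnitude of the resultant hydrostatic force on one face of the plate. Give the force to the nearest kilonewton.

γ = 0.789 × 9.81 = 7.74009 kN/m³.
Let θ = 45° be the plate's angle to the horizontal; measure y along the incline from where the plane meets the free surface. Vertical depth h = y·sinθ with sinθ = 0.707107.
The centroid lies 1.34/2 = 0.67 m below the top edge, so y_c = 4.8 + 0.67 = 5.47 m and h_c = 5.47 × 0.707107 = 3.86788 m.
A = 2.5 × 1.34 = 3.35 m².
Resultant F = γ·h_c·A = 7.74009 × 3.86788 × 3.35 = 100.291 kN.

F ≈ 100 kN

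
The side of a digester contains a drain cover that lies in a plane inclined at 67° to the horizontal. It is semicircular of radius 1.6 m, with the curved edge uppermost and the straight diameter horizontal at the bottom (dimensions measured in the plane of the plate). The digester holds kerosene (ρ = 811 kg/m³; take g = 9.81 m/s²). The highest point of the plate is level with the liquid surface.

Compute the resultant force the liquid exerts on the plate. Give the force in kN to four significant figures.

F ≈ 27.12 kN

γ = ρg = 811 × 9.81 / 1000 = 7.95591 kN/m³.
Let θ = 67° be the plate's angle to the horizontal; measure y along the incline from where the plane meets the free surface. Vertical depth h = y·sinθ with sinθ = 0.920505.
The centroid lies 4r/(3π) = 0.679061 m above the diameter, so r − 4r/(3π) = 1.6 − 0.679061 = 0.920939 m below the topmost point, so y_c = 0.920939 m and h_c = 0.920939 × 0.920505 = 0.847729 m.
A = πr²/2 = π × 1.6²/2 = 4.02124 m².
Resultant F = γ·h_c·A = 7.95591 × 0.847729 × 4.02124 = 27.1211 kN.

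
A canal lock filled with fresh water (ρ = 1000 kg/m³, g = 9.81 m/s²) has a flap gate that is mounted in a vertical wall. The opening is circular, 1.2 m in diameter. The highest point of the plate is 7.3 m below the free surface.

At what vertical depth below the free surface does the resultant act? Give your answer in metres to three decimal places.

γ = ρg = 1000 × 9.81 = 9810 N/m³ = 9.81 kN/m³.
The centroid is at the centre, 0.6 m below the top of the plate, so the centroid depth is h_c = 7.3 + 0.6 = 7.9 m.
A = π(0.6)² = 1.13097 m².
Resultant F = γ·h_c·A = 9.81 × 7.9 × 1.13097 = 87.649 kN.
I_c = πr⁴/4 = π × 0.6⁴/4 = 0.101788 m⁴.
Centre of pressure: y_p = y_c + I_c/(y_c·A) = 7.9 + 0.101788/(7.9 × 1.13097) = 7.9 + 0.0113925 = 7.91139 m along the plane.

h_p = 7.911 m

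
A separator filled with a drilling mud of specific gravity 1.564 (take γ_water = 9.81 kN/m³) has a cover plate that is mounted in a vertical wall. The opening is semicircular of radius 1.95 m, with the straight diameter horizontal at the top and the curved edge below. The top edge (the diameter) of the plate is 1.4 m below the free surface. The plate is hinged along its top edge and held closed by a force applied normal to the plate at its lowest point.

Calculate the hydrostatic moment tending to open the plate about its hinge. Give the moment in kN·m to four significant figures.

γ = 1.564 × 9.81 = 15.34284 kN/m³.
The centroid of a semicircle lies 4r/(3π) = 0.827606 m from the diameter, here below the top edge, so the centroid depth is h_c = 1.4 + 0.827606 = 2.22761 m.
A = πr²/2 = π × 1.95²/2 = 5.97295 m².
Resultant F = γ·h_c·A = 15.34284 × 2.22761 × 5.97295 = 204.143 kN.
I_c = (π/8 − 8/(9π))·r⁴ = 0.109757 × 1.95⁴ = 1.58698 m⁴.
Centre of pressure: y_p = y_c + I_c/(y_c·A) = 2.22761 + 1.58698/(2.22761 × 5.97295) = 2.22761 + 0.119273 = 2.34688 m along the plane.
The resultant acts 0.827606 + 0.119273 = 0.946879 m (along the plate) below the hinge at the top edge, so the moment about the hinge is M = F × 0.946879 = 204.143 × 0.946879 = 193.299 kN·m.

M ≈ 193.3 kN·m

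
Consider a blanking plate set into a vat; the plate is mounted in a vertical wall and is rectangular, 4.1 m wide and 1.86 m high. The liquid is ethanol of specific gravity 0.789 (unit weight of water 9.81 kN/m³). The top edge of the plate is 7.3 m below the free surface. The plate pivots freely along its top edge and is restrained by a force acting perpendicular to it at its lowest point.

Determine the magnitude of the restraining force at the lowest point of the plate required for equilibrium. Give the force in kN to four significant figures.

P ≈ 252.0 kN

γ = 0.789 × 9.81 = 7.74009 kN/m³.
The centroid lies 1.86/2 = 0.93 m below the top edge, so the centroid depth is h_c = 7.3 + 0.93 = 8.23 m.
A = 4.1 × 1.86 = 7.626 m².
Resultant F = γ·h_c·A = 7.74009 × 8.23 × 7.626 = 485.783 kN.
I_c = b·h³/12 = 4.1 × 1.86³/12 = 2.19858 m⁴.
Centre of pressure: y_p = y_c + I_c/(y_c·A) = 8.23 + 2.19858/(8.23 × 7.626) = 8.23 + 0.0350304 = 8.26503 m along the plane.
The resultant acts 0.93 + 0.0350304 = 0.96503 m (along the plate) below the hinge at the top edge, so the moment about the hinge is M = F × 0.96503 = 485.783 × 0.96503 = 468.795 kN·m.
A normal force at the bottom, 1.86 m from the hinge, must supply this moment: P = 468.795/1.86 = 252.04 kN.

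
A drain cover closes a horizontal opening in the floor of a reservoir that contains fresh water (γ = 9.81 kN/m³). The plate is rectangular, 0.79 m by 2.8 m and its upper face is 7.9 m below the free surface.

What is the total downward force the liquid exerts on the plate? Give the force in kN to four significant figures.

F ≈ 171.4 kN

γ = 9.81 kN/m³.
The plate is horizontal, so pressure is uniform at p = γ·h = 9.81 × 7.9 = 77.499 kN/m².
A = 0.79 × 2.8 = 2.212 m².
F = p·A = 77.499 × 2.212 = 171.428 kN.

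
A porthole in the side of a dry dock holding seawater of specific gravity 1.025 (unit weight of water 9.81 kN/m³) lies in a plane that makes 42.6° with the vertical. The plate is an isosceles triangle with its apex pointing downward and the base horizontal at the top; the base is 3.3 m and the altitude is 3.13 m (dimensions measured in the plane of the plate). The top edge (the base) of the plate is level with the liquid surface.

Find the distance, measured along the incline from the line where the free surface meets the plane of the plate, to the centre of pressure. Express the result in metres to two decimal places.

γ = 1.025 × 9.81 = 10.05525 kN/m³.
The plate makes 42.6° with the vertical, i.e. θ = 90° − 42.6° = 47.4° to the horizontal. Measuring y along the incline from the free-surface line, vertical depth h = y·sinθ with sinθ = 0.736097.
With the apex down, the centroid sits h/3 = 3.13/3 = 1.04333 m below the base (the top edge), so y_c = 1.04333 m and h_c = 1.04333 × 0.736097 = 0.767992 m.
A = ½ × 3.3 × 3.13 = 5.1645 m².
Resultant F = γ·h_c·A = 10.05525 × 0.767992 × 5.1645 = 39.8821 kN.
I_c = b·h³/36 = 3.3 × 3.13³/36 = 2.81089 m⁴.
Centre of pressure: y_p = y_c + I_c/(y_c·A) = 1.04333 + 2.81089/(1.04333 × 5.1645) = 1.04333 + 0.521668 = 1.565 m along the plane.

y_p = 1.57 m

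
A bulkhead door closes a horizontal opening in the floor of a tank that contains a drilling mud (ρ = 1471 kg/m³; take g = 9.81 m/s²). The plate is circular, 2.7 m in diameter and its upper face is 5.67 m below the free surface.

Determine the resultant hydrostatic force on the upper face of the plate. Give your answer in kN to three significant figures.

γ = ρg = 1471 × 9.81 / 1000 = 14.43051 kN/m³.
The plate is horizontal, so pressure is uniform at p = γ·h = 14.43051 × 5.67 = 81.821 kN/m².
A = π(1.35)² = 5.72555 m².
F = p·A = 81.821 × 5.72555 = 468.47 kN.

F ≈ 468 kN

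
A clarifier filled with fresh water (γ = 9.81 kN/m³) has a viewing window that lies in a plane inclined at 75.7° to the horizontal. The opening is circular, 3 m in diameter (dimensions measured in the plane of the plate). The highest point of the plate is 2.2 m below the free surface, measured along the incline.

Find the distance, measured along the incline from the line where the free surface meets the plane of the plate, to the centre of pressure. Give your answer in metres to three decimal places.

y_p = 3.852 m

γ = 9.81 kN/m³.
Let θ = 75.7° be the plate's angle to the horizontal; measure y along the incline from where the plane meets the free surface. Vertical depth h = y·sinθ with sinθ = 0.969016.
The centroid is at the centre, 1.5 m below the top of the plate, so y_c = 2.2 + 1.5 = 3.7 m and h_c = 3.7 × 0.969016 = 3.58536 m.
A = π(1.5)² = 7.06858 m².
Resultant F = γ·h_c·A = 9.81 × 3.58536 × 7.06858 = 248.619 kN.
I_c = πr⁴/4 = π × 1.5⁴/4 = 3.97608 m⁴.
Centre of pressure: y_p = y_c + I_c/(y_c·A) = 3.7 + 3.97608/(3.7 × 7.06858) = 3.7 + 0.152027 = 3.85203 m along the plane.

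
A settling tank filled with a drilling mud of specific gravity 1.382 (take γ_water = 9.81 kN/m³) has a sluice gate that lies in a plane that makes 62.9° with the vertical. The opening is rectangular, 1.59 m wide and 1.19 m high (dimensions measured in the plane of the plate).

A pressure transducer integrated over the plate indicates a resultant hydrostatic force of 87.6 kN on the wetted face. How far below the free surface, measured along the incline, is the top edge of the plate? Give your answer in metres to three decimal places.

γ = 1.382 × 9.81 = 13.55742 kN/m³.
A = 1.59 × 1.19 = 1.8921 m².
From F = γ·h_c·A, the centroid depth is h_c = 87.6/(13.55742 × 1.8921) = 3.41494 m.
The plate makes 62.9° with the vertical, i.e. θ = 90° − 62.9° = 27.1° to the horizontal. Measuring y along the incline from the free-surface line, vertical depth h = y·sinθ with sinθ = 0.455545.
Along the incline, y_c = h_c/sinθ = 3.41494/0.455545 = 7.49638 m.
The centroid lies 1.19/2 = 0.595 m below the top edge, so the top edge sits at y_top = 7.49638 − 0.595 = 6.90138 m along the incline.

y_top ≈ 6.901 m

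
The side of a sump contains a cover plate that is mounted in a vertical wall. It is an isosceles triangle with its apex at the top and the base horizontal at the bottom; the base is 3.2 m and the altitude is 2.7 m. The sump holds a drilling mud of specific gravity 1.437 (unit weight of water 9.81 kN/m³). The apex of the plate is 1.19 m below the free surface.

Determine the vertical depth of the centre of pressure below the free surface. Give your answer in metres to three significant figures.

h_p = 3.13 m

γ = 1.437 × 9.81 = 14.09697 kN/m³.
With the apex up, the centroid sits 2h/3 = 2 × 2.7/3 = 1.8 m below the apex, so the centroid depth is h_c = 1.19 + 1.8 = 2.99 m.
A = ½ × 3.2 × 2.7 = 4.32 m².
Resultant F = γ·h_c·A = 14.09697 × 2.99 × 4.32 = 182.088 kN.
I_c = b·h³/36 = 3.2 × 2.7³/36 = 1.7496 m⁴.
Centre of pressure: y_p = y_c + I_c/(y_c·A) = 2.99 + 1.7496/(2.99 × 4.32) = 2.99 + 0.135452 = 3.12545 m along the plane.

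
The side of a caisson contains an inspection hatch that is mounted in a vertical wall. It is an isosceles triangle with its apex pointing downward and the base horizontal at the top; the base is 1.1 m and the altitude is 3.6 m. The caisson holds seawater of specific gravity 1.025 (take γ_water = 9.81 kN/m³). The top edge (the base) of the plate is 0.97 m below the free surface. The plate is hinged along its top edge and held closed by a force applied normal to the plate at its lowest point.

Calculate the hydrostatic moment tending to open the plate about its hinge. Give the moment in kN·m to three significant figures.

M ≈ 66.2 kN·m

γ = 1.025 × 9.81 = 10.05525 kN/m³.
With the apex down, the centroid sits h/3 = 3.6/3 = 1.2 m below the base (the top edge), so the centroid depth is h_c = 0.97 + 1.2 = 2.17 m.
A = ½ × 1.1 × 3.6 = 1.98 m².
Resultant F = γ·h_c·A = 10.05525 × 2.17 × 1.98 = 43.2034 kN.
I_c = b·h³/36 = 1.1 × 3.6³/36 = 1.4256 m⁴.
Centre of pressure: y_p = y_c + I_c/(y_c·A) = 2.17 + 1.4256/(2.17 × 1.98) = 2.17 + 0.331797 = 2.5018 m along the plane.
The resultant acts 1.2 + 0.331797 = 1.5318 m (along the plate) below the hinge at the top edge, so the moment about the hinge is M = F × 1.5318 = 43.2034 × 1.5318 = 66.179 kN·m.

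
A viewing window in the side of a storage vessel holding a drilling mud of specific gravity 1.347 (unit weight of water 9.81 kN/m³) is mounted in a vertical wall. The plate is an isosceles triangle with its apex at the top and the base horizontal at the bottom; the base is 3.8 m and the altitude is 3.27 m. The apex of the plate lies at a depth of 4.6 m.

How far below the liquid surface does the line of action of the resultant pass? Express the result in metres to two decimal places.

γ = 1.347 × 9.81 = 13.21407 kN/m³.
With the apex up, the centroid sits 2h/3 = 2 × 3.27/3 = 2.18 m below the apex, so the centroid depth is h_c = 4.6 + 2.18 = 6.78 m.
A = ½ × 3.8 × 3.27 = 6.213 m².
Resultant F = γ·h_c·A = 13.21407 × 6.78 × 6.213 = 556.631 kN.
I_c = b·h³/36 = 3.8 × 3.27³/36 = 3.69083 m⁴.
Centre of pressure: y_p = y_c + I_c/(y_c·A) = 6.78 + 3.69083/(6.78 × 6.213) = 6.78 + 0.0876179 = 6.86762 m along the plane.

h_p = 6.87 m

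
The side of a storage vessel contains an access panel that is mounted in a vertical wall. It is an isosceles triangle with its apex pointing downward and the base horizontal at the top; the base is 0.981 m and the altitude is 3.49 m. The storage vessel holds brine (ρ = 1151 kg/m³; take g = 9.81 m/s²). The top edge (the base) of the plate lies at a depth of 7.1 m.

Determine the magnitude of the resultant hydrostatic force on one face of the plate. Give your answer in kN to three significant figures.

γ = ρg = 1151 × 9.81 / 1000 = 11.29131 kN/m³.
With the apex down, the centroid sits h/3 = 3.49/3 = 1.16333 m below the base (the top edge), so the centroid depth is h_c = 7.1 + 1.16333 = 8.26333 m.
A = ½ × 0.981 × 3.49 = 1.71185 m².
Resultant F = γ·h_c·A = 11.29131 × 8.26333 × 1.71185 = 159.722 kN.

F ≈ 160 kN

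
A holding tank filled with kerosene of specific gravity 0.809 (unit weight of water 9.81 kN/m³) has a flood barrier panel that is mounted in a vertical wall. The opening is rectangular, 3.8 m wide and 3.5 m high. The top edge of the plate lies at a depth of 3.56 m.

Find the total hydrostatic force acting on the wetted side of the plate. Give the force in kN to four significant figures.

γ = 0.809 × 9.81 = 7.93629 kN/m³.
The centroid lies 3.5/2 = 1.75 m below the top edge, so the centroid depth is h_c = 3.56 + 1.75 = 5.31 m.
A = 3.8 × 3.5 = 13.3 m².
Resultant F = γ·h_c·A = 7.93629 × 5.31 × 13.3 = 560.485 kN.

F ≈ 560.5 kN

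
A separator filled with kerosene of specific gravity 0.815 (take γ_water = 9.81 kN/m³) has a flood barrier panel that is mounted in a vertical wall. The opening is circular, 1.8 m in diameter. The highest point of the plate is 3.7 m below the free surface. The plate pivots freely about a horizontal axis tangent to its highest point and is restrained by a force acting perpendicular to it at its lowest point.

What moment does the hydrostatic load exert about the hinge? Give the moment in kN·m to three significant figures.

M ≈ 88.3 kN·m

γ = 0.815 × 9.81 = 7.99515 kN/m³.
The centroid is at the centre, 0.9 m below the top of the plate, so the centroid depth is h_c = 3.7 + 0.9 = 4.6 m.
A = π(0.9)² = 2.54469 m².
Resultant F = γ·h_c·A = 7.99515 × 4.6 × 2.54469 = 93.5878 kN.
I_c = πr⁴/4 = π × 0.9⁴/4 = 0.5153 m⁴.
Centre of pressure: y_p = y_c + I_c/(y_c·A) = 4.6 + 0.5153/(4.6 × 2.54469) = 4.6 + 0.0440218 = 4.64402 m along the plane.
The resultant acts 0.9 + 0.0440218 = 0.944022 m (along the plate) below the hinge at the top edge, so the moment about the hinge is M = F × 0.944022 = 93.5878 × 0.944022 = 88.3489 kN·m.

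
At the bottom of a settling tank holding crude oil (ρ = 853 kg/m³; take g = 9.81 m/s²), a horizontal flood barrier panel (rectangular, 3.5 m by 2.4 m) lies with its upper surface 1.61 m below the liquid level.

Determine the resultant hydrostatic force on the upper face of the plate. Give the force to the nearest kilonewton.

F ≈ 113 kN

γ = ρg = 853 × 9.81 / 1000 = 8.36793 kN/m³.
The plate is horizontal, so pressure is uniform at p = γ·h = 8.36793 × 1.61 = 13.4724 kN/m².
A = 3.5 × 2.4 = 8.4 m².
F = p·A = 13.4724 × 8.4 = 113.168 kN.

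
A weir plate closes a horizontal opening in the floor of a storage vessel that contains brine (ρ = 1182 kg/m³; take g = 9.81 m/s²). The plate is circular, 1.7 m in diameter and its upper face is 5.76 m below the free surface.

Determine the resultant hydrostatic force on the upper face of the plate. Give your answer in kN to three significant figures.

γ = ρg = 1182 × 9.81 / 1000 = 11.59542 kN/m³.
The plate is horizontal, so pressure is uniform at p = γ·h = 11.59542 × 5.76 = 66.7896 kN/m².
A = π(0.85)² = 2.2698 m².
F = p·A = 66.7896 × 2.2698 = 151.599 kN.

F ≈ 152 kN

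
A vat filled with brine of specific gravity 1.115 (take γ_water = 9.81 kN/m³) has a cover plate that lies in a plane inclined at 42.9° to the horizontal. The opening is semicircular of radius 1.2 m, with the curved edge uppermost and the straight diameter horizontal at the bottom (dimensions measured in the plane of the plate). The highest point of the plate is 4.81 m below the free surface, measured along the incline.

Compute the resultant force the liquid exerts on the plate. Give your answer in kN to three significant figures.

F ≈ 92.6 kN

γ = 1.115 × 9.81 = 10.93815 kN/m³.
Let θ = 42.9° be the plate's angle to the horizontal; measure y along the incline from where the plane meets the free surface. Vertical depth h = y·sinθ with sinθ = 0.680721.
The centroid lies 4r/(3π) = 0.509296 m above the diameter, so r − 4r/(3π) = 1.2 − 0.509296 = 0.690704 m below the topmost point, so y_c = 4.81 + 0.690704 = 5.5007 m and h_c = 5.5007 × 0.680721 = 3.74444 m.
A = πr²/2 = π × 1.2²/2 = 2.26195 m².
Resultant F = γ·h_c·A = 10.93815 × 3.74444 × 2.26195 = 92.6432 kN.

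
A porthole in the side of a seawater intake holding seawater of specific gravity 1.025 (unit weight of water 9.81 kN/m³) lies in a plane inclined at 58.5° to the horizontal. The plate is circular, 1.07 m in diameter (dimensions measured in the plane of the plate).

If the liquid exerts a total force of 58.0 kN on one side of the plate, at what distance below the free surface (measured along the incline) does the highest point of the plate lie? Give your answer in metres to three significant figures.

γ = 1.025 × 9.81 = 10.05525 kN/m³.
A = π(0.535)² = 0.899202 m².
From F = γ·h_c·A, the centroid depth is h_c = 58.0/(10.05525 × 0.899202) = 6.41472 m.
Let θ = 58.5° be the plate's angle to the horizontal; measure y along the incline from where the plane meets the free surface. Vertical depth h = y·sinθ with sinθ = 0.852640.
Along the incline, y_c = h_c/sinθ = 6.41472/0.852640 = 7.52336 m.
The centroid is at the centre, 0.535 m below the top of the plate, so the highest point sits at y_top = 7.52336 − 0.535 = 6.98836 m along the incline.

y_top ≈ 6.99 m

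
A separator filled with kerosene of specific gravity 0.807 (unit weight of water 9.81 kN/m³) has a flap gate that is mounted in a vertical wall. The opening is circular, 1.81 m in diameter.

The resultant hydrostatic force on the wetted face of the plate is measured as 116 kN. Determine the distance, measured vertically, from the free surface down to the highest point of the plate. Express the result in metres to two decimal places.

d_top ≈ 4.79 m

γ = 0.807 × 9.81 = 7.91667 kN/m³.
A = π(0.905)² = 2.57304 m².
From F = γ·h_c·A, the centroid depth is h_c = 116/(7.91667 × 2.57304) = 5.69467 m.
The centroid is at the centre, 0.905 m below the top of the plate, so the highest point sits at h_top = 5.69467 − 0.905 = 4.78967 m below the surface.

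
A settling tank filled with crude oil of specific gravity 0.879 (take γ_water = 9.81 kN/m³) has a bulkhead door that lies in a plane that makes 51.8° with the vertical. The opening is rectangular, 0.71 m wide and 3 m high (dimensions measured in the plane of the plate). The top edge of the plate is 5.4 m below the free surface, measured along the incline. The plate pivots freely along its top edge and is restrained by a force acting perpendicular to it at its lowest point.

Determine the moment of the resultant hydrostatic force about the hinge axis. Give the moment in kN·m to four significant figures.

γ = 0.879 × 9.81 = 8.62299 kN/m³.
The plate makes 51.8° with the vertical, i.e. θ = 90° − 51.8° = 38.2° to the horizontal. Measuring y along the incline from the free-surface line, vertical depth h = y·sinθ with sinθ = 0.618408.
The centroid lies 3/2 = 1.5 m below the top edge, so y_c = 5.4 + 1.5 = 6.9 m and h_c = 6.9 × 0.618408 = 4.26702 m.
A = 0.71 × 3 = 2.13 m².
Resultant F = γ·h_c·A = 8.62299 × 4.26702 × 2.13 = 78.3722 kN.
I_c = b·h³/12 = 0.71 × 3³/12 = 1.5975 m⁴.
Centre of pressure: y_p = y_c + I_c/(y_c·A) = 6.9 + 1.5975/(6.9 × 2.13) = 6.9 + 0.108696 = 7.0087 m along the plane.
The resultant acts 1.5 + 0.108696 = 1.6087 m (along the plate) below the hinge at the top edge, so the moment about the hinge is M = F × 1.6087 = 78.3722 × 1.6087 = 126.077 kN·m.

M ≈ 126.1 kN·m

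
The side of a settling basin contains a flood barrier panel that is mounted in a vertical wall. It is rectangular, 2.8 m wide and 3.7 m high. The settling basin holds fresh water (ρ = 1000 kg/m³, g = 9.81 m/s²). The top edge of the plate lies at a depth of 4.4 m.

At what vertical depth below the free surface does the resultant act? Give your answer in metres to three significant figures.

γ = ρg = 1000 × 9.81 = 9810 N/m³ = 9.81 kN/m³.
The centroid lies 3.7/2 = 1.85 m below the top edge, so the centroid depth is h_c = 4.4 + 1.85 = 6.25 m.
A = 2.8 × 3.7 = 10.36 m².
Resultant F = γ·h_c·A = 9.81 × 6.25 × 10.36 = 635.197 kN.
I_c = b·h³/12 = 2.8 × 3.7³/12 = 11.819 m⁴.
Centre of pressure: y_p = y_c + I_c/(y_c·A) = 6.25 + 11.819/(6.25 × 10.36) = 6.25 + 0.182533 = 6.43253 m along the plane.

h_p = 6.43 m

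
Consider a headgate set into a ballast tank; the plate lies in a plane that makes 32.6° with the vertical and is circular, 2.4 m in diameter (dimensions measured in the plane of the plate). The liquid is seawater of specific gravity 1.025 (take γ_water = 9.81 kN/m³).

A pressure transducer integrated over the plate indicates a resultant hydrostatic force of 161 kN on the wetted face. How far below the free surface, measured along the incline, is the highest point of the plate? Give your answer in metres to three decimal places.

y_top ≈ 3.001 m

γ = 1.025 × 9.81 = 10.05525 kN/m³.
A = π(1.2)² = 4.52389 m².
From F = γ·h_c·A, the centroid depth is h_c = 161/(10.05525 × 4.52389) = 3.53933 m.
The plate makes 32.6° with the vertical, i.e. θ = 90° − 32.6° = 57.4° to the horizontal. Measuring y along the incline from the free-surface line, vertical depth h = y·sinθ with sinθ = 0.842452.
Along the incline, y_c = h_c/sinθ = 3.53933/0.842452 = 4.20122 m.
The centroid is at the centre, 1.2 m below the top of the plate, so the highest point sits at y_top = 4.20122 − 1.2 = 3.00122 m along the incline.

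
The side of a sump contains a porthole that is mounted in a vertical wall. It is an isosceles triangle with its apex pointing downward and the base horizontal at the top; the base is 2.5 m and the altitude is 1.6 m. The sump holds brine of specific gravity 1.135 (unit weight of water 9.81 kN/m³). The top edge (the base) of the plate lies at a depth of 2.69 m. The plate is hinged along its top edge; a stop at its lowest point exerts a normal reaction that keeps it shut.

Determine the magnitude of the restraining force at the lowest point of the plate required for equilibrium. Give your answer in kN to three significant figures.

P ≈ 25.9 kN

γ = 1.135 × 9.81 = 11.13435 kN/m³.
With the apex down, the centroid sits h/3 = 1.6/3 = 0.533333 m below the base (the top edge), so the centroid depth is h_c = 2.69 + 0.533333 = 3.22333 m.
A = ½ × 2.5 × 1.6 = 2 m².
Resultant F = γ·h_c·A = 11.13435 × 3.22333 × 2 = 71.7794 kN.
I_c = b·h³/36 = 2.5 × 1.6³/36 = 0.284444 m⁴.
Centre of pressure: y_p = y_c + I_c/(y_c·A) = 3.22333 + 0.284444/(3.22333 × 2) = 3.22333 + 0.0441227 = 3.26745 m along the plane.
The resultant acts 0.533333 + 0.0441227 = 0.577456 m (along the plate) below the hinge at the top edge, so the moment about the hinge is M = F × 0.577456 = 71.7794 × 0.577456 = 41.4494 kN·m.
A normal force at the bottom, 1.6 m from the hinge, must supply this moment: P = 41.4494/1.6 = 25.9059 kN.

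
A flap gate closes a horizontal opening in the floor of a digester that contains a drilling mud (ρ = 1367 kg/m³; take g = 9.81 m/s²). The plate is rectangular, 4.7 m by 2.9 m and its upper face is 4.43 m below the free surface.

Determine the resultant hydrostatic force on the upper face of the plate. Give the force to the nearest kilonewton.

γ = ρg = 1367 × 9.81 / 1000 = 13.41027 kN/m³.
The plate is horizontal, so pressure is uniform at p = γ·h = 13.41027 × 4.43 = 59.4075 kN/m².
A = 4.7 × 2.9 = 13.63 m².
F = p·A = 59.4075 × 13.63 = 809.724 kN.

F ≈ 810 kN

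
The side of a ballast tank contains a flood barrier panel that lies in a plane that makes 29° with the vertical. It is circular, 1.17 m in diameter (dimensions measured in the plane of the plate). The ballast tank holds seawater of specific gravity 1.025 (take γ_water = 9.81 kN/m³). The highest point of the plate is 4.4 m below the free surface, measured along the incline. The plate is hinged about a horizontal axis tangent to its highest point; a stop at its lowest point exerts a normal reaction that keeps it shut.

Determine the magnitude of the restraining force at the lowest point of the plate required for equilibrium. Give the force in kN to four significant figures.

γ = 1.025 × 9.81 = 10.05525 kN/m³.
The plate makes 29° with the vertical, i.e. θ = 90° − 29° = 61° to the horizontal. Measuring y along the incline from the free-surface line, vertical depth h = y·sinθ with sinθ = 0.874620.
The centroid is at the centre, 0.585 m below the top of the plate, so y_c = 4.4 + 0.585 = 4.985 m and h_c = 4.985 × 0.874620 = 4.35998 m.
A = π(0.585)² = 1.07513 m².
Resultant F = γ·h_c·A = 10.05525 × 4.35998 × 1.07513 = 47.1344 kN.
I_c = πr⁴/4 = π × 0.585⁴/4 = 0.0919842 m⁴.
Centre of pressure: y_p = y_c + I_c/(y_c·A) = 4.985 + 0.0919842/(4.985 × 1.07513) = 4.985 + 0.0171628 = 5.00216 m along the plane.
The resultant acts 0.585 + 0.0171628 = 0.602163 m (along the plate) below the hinge at the top edge, so the moment about the hinge is M = F × 0.602163 = 47.1344 × 0.602163 = 28.3826 kN·m.
A normal force at the bottom, 1.17 m from the hinge, must supply this moment: P = 28.3826/1.17 = 24.2586 kN.

P ≈ 24.26 kN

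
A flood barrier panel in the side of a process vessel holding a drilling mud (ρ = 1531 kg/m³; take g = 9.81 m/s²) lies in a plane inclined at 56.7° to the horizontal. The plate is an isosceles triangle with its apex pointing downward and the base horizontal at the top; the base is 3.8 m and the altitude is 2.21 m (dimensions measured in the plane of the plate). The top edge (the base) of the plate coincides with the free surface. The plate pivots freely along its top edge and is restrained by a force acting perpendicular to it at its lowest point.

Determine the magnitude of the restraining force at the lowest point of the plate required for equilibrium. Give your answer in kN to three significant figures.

P ≈ 19.4 kN

γ = ρg = 1531 × 9.81 / 1000 = 15.01911 kN/m³.
Let θ = 56.7° be the plate's angle to the horizontal; measure y along the incline from where the plane meets the free surface. Vertical depth h = y·sinθ with sinθ = 0.835807.
With the apex down, the centroid sits h/3 = 2.21/3 = 0.736667 m below the base (the top edge), so y_c = 0.736667 m and h_c = 0.736667 × 0.835807 = 0.615711 m.
A = ½ × 3.8 × 2.21 = 4.199 m².
Resultant F = γ·h_c·A = 15.01911 × 0.615711 × 4.199 = 38.83 kN.
I_c = b·h³/36 = 3.8 × 2.21³/36 = 1.13935 m⁴.
Centre of pressure: y_p = y_c + I_c/(y_c·A) = 0.736667 + 1.13935/(0.736667 × 4.199) = 0.736667 + 0.368333 = 1.105 m along the plane.
The resultant acts 0.736667 + 0.368333 = 1.105 m (along the plate) below the hinge at the top edge, so the moment about the hinge is M = F × 1.105 = 38.83 × 1.105 = 42.9071 kN·m.
A normal force at the bottom, 2.21 m from the hinge, must supply this moment: P = 42.9071/2.21 = 19.415 kN.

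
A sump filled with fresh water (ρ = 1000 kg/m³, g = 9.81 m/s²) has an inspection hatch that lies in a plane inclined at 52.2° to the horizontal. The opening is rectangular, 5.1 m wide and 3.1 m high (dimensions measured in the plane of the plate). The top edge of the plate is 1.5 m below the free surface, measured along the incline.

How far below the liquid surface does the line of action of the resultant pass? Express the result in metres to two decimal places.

γ = ρg = 1000 × 9.81 = 9810 N/m³ = 9.81 kN/m³.
Let θ = 52.2° be the plate's angle to the horizontal; measure y along the incline from where the plane meets the free surface. Vertical depth h = y·sinθ with sinθ = 0.790155.
The centroid lies 3.1/2 = 1.55 m below the top edge, so y_c = 1.5 + 1.55 = 3.05 m and h_c = 3.05 × 0.790155 = 2.40997 m.
A = 5.1 × 3.1 = 15.81 m².
Resultant F = γ·h_c·A = 9.81 × 2.40997 × 15.81 = 373.777 kN.
I_c = b·h³/12 = 5.1 × 3.1³/12 = 12.6612 m⁴.
Centre of pressure: y_p = y_c + I_c/(y_c·A) = 3.05 + 12.6612/(3.05 × 15.81) = 3.05 + 0.262569 = 3.31257 m along the plane.
Vertically, h_p = y_p·sinθ = 3.31257 × 0.790155 = 2.61744 m.

h_p = 2.62 m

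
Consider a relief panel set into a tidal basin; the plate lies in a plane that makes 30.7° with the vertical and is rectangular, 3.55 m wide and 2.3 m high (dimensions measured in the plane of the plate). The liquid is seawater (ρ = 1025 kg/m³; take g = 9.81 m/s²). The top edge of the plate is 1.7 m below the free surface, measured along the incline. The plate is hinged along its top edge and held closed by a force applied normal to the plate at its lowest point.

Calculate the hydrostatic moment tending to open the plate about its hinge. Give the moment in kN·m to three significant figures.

M ≈ 262 kN·m

γ = ρg = 1025 × 9.81 / 1000 = 10.05525 kN/m³.
The plate makes 30.7° with the vertical, i.e. θ = 90° − 30.7° = 59.3° to the horizontal. Measuring y along the incline from the free-surface line, vertical depth h = y·sinθ with sinθ = 0.859852.
The centroid lies 2.3/2 = 1.15 m below the top edge, so y_c = 1.7 + 1.15 = 2.85 m and h_c = 2.85 × 0.859852 = 2.45058 m.
A = 3.55 × 2.3 = 8.165 m².
Resultant F = γ·h_c·A = 10.05525 × 2.45058 × 8.165 = 201.195 kN.
I_c = b·h³/12 = 3.55 × 2.3³/12 = 3.5994 m⁴.
Centre of pressure: y_p = y_c + I_c/(y_c·A) = 2.85 + 3.5994/(2.85 × 8.165) = 2.85 + 0.154678 = 3.00468 m along the plane.
The resultant acts 1.15 + 0.154678 = 1.30468 m (along the plate) below the hinge at the top edge, so the moment about the hinge is M = F × 1.30468 = 201.195 × 1.30468 = 262.495 kN·m.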